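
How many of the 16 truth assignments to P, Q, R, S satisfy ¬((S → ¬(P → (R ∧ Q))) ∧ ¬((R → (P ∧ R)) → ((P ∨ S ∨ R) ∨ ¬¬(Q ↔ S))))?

P  Q  R  S  |  φ
F  F  F  F  |  T
F  F  F  T  |  T
F  F  T  F  |  T
F  F  T  T  |  T
F  T  F  F  |  F
F  T  F  T  |  T
F  T  T  F  |  T
F  T  T  T  |  T
T  F  F  F  |  T
T  F  F  T  |  T
T  F  T  F  |  T
T  F  T  T  |  T
T  T  F  F  |  T
T  T  F  T  |  T
T  T  T  F  |  T
T  T  T  T  |  T
The formula is true on 15 of the 16 rows.

15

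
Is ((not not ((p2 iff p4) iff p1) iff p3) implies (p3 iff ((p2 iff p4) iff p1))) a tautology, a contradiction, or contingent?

p1 | p2 | p3 | p4 || (p2 iff p4) | ((p2 iff p4) iff p1) | not ((p2 iff p4) iff p1) | not not ((p2 iff p4) iff p1) | φ
T  | T  | T  | T  ||      T      |          T           |            F             |              T               | T
T  | T  | T  | F  ||      F      |          F           |            T             |              F               | T
T  | T  | F  | T  ||      T      |          T           |            F             |              T               | T
T  | T  | F  | F  ||      F      |          F           |            T             |              F               | T
T  | F  | T  | T  ||      F      |          F           |            T             |              F               | T
T  | F  | T  | F  ||      T      |          T           |            F             |              T               | T
T  | F  | F  | T  ||      F      |          F           |            T             |              F               | T
T  | F  | F  | F  ||      T      |          T           |            F             |              T               | T
F  | T  | T  | T  ||      T      |          F           |            T             |              F               | T
F  | T  | T  | F  ||      F      |          T           |            F             |              T               | T
F  | T  | F  | T  ||      T      |          F           |            T             |              F               | T
F  | T  | F  | F  ||      F      |          T           |            F             |              T               | T
F  | F  | T  | T  ||      F      |          T           |            F             |              T               | T
F  | F  | T  | F  ||      T      |          F           |            T             |              F               | T
F  | F  | F  | T  ||      F      |          T           |            F             |              T               | T
F  | F  | F  | F  ||      T      |          F           |            T             |              F               | T
Every row is T, so the formula is a tautology.

tautology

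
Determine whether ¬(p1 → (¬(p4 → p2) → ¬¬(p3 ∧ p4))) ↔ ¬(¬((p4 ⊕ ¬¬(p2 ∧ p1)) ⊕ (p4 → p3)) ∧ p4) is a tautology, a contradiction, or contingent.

p1 | p2 | p3 | p4 || φ
T  | T  | T  | T  || F
T  | T  | T  | F  || F
T  | T  | F  | T  || T
T  | T  | F  | F  || F
T  | F  | T  | T  || T
T  | F  | T  | F  || F
T  | F  | F  | T  || T
T  | F  | F  | F  || F
F  | T  | T  | T  || T
F  | T  | T  | F  || F
F  | T  | F  | T  || F
F  | T  | F  | F  || F
F  | F  | T  | T  || T
F  | F  | T  | F  || F
F  | F  | F  | T  || F
F  | F  | F  | F  || F
5 of 16 rows are T, so the formula is contingent.

contingent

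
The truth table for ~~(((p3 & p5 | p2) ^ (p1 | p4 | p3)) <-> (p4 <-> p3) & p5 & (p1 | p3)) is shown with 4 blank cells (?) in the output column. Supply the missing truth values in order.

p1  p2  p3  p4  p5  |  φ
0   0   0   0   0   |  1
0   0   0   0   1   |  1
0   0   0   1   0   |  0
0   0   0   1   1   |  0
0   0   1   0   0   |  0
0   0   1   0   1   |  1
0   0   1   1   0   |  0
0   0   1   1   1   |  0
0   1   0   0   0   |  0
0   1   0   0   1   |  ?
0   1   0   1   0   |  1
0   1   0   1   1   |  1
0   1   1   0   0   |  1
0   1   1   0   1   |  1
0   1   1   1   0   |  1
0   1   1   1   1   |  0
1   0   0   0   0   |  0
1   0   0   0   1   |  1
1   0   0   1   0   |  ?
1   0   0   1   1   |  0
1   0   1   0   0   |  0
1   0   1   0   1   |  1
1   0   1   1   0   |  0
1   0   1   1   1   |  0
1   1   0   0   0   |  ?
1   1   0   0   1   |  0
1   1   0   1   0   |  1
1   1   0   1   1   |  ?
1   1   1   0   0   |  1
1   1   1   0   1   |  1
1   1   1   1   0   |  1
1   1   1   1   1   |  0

0, 0, 1, 1

Row p1=0, p2=1, p3=0, p4=0, p5=1: (((p3 & p5 | p2) ^ (p1 | p4 | p3)) <-> (p4 <-> p3) & p5 & (p1 | p3)) = 0, ~(((p3 & p5 | p2) ^ (p1 | p4 | p3)) <-> (p4 <-> p3) & p5 & (p1 | p3)) = 1, so the formula = 0.
Row p1=1, p2=0, p3=0, p4=1, p5=0: (((p3 & p5 | p2) ^ (p1 | p4 | p3)) <-> (p4 <-> p3) & p5 & (p1 | p3)) = 0, ~(((p3 & p5 | p2) ^ (p1 | p4 | p3)) <-> (p4 <-> p3) & p5 & (p1 | p3)) = 1, so the formula = 0.
Row p1=1, p2=1, p3=0, p4=0, p5=0: (((p3 & p5 | p2) ^ (p1 | p4 | p3)) <-> (p4 <-> p3) & p5 & (p1 | p3)) = 1, ~(((p3 & p5 | p2) ^ (p1 | p4 | p3)) <-> (p4 <-> p3) & p5 & (p1 | p3)) = 0, so the formula = 1.
Row p1=1, p2=1, p3=0, p4=1, p5=1: (((p3 & p5 | p2) ^ (p1 | p4 | p3)) <-> (p4 <-> p3) & p5 & (p1 | p3)) = 1, ~(((p3 & p5 | p2) ^ (p1 | p4 | p3)) <-> (p4 <-> p3) & p5 & (p1 | p3)) = 0, so the formula = 1.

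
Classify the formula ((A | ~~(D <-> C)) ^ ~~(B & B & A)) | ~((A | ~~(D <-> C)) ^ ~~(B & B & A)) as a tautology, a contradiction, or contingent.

tautology

A  B  C  D     (D <-> C)  ~(D <-> C)  ~~(D <-> C)  (A | ~~(D <-> C))  (B & B & A)  ~(B & B & A)  ~~(B & B & A)  φ
F  F  F  F         T          F            T               T               F            T              F        T
F  F  F  T         F          T            F               F               F            T              F        T
F  F  T  F         F          T            F               F               F            T              F        T
F  F  T  T         T          F            T               T               F            T              F        T
F  T  F  F         T          F            T               T               F            T              F        T
F  T  F  T         F          T            F               F               F            T              F        T
F  T  T  F         F          T            F               F               F            T              F        T
F  T  T  T         T          F            T               T               F            T              F        T
T  F  F  F         T          F            T               T               F            T              F        T
T  F  F  T         F          T            F               T               F            T              F        T
T  F  T  F         F          T            F               T               F            T              F        T
T  F  T  T         T          F            T               T               F            T              F        T
T  T  F  F         T          F            T               T               T            F              T        T
T  T  F  T         F          T            F               T               T            F              T        T
T  T  T  F         F          T            F               T               T            F              T        T
T  T  T  T         T          F            T               T               T            F              T        T
Every row is T, so the formula is a tautology.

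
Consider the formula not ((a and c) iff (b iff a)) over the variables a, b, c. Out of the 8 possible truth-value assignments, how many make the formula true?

a | b | c || not ((a and c) iff (b iff a))
1 | 1 | 1 ||               0              
1 | 1 | 0 ||               1              
1 | 0 | 1 ||               1              
1 | 0 | 0 ||               0              
0 | 1 | 1 ||               0              
0 | 1 | 0 ||               0              
0 | 0 | 1 ||               1              
0 | 0 | 0 ||               1              
The formula is true on 4 of the 8 rows.

4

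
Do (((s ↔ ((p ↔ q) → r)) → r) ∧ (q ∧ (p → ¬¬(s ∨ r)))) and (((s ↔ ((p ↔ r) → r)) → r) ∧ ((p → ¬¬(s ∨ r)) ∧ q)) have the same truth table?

not equivalent

  p   |   q   |   r   |   s   |   φ   |   ψ  
----- | ----- | ----- | ----- | ----- | -----
 True |  True |  True |  True |  True |  True
 True |  True |  True | False |  True |  True
 True |  True | False |  True |  True | False
 True |  True | False | False | False | False
 True | False |  True |  True | False | False
 True | False |  True | False | False | False
 True | False | False |  True | False | False
 True | False | False | False | False | False
False |  True |  True |  True |  True |  True
False |  True |  True | False |  True |  True
False |  True | False |  True | False |  True
False |  True | False | False |  True | False
False | False |  True |  True | False | False
False | False |  True | False | False | False
False | False | False |  True | False | False
False | False | False | False | False | False
The columns differ at p=True, q=True, r=False, s=True (φ=True, ψ=False), so they are not equivalent.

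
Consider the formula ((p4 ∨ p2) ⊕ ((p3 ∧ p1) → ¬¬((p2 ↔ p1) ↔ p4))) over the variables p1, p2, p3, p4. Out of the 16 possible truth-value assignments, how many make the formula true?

6

p1  p2  p3  p4  |  (p4 ∨ p2)  (p3 ∧ p1)  (p2 ↔ p1)  ((p2 ↔ p1) ↔ p4)  ¬((p2 ↔ p1) ↔ p4)  ¬¬((p2 ↔ p1) ↔ p4)  φ
1   1   1   1   |      1          1          1             1                  0                  1           0
1   1   1   0   |      1          1          1             0                  1                  0           1
1   1   0   1   |      1          0          1             1                  0                  1           0
1   1   0   0   |      1          0          1             0                  1                  0           0
1   0   1   1   |      1          1          0             0                  1                  0           1
1   0   1   0   |      0          1          0             1                  0                  1           1
1   0   0   1   |      1          0          0             0                  1                  0           0
1   0   0   0   |      0          0          0             1                  0                  1           1
0   1   1   1   |      1          0          0             0                  1                  0           0
0   1   1   0   |      1          0          0             1                  0                  1           0
0   1   0   1   |      1          0          0             0                  1                  0           0
0   1   0   0   |      1          0          0             1                  0                  1           0
0   0   1   1   |      1          0          1             1                  0                  1           0
0   0   1   0   |      0          0          1             0                  1                  0           1
0   0   0   1   |      1          0          1             1                  0                  1           0
0   0   0   0   |      0          0          1             0                  1                  0           1
The formula is true on 6 of the 16 rows.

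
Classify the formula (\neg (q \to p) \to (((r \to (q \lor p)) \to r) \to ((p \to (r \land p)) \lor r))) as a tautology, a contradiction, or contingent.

p | q | r || (q \to p) | \neg (q \to p) | (q \lor p) | (r \to (q \lor p)) | ((r \to (q \lor p)) \to r) | (r \land p) | (p \to (r \land p)) | ((p \to (r \land p)) \lor r) | φ
F | F | F ||     T     |       F        |     F      |         T          |             F              |      F      |          T          |              T               | T
F | F | T ||     T     |       F        |     F      |         F          |             T              |      F      |          T          |              T               | T
F | T | F ||     F     |       T        |     T      |         T          |             F              |      F      |          T          |              T               | T
F | T | T ||     F     |       T        |     T      |         T          |             T              |      F      |          T          |              T               | T
T | F | F ||     T     |       F        |     T      |         T          |             F              |      F      |          F          |              F               | T
T | F | T ||     T     |       F        |     T      |         T          |             T              |      T      |          T          |              T               | T
T | T | F ||     T     |       F        |     T      |         T          |             F              |      F      |          F          |              F               | T
T | T | T ||     T     |       F        |     T      |         T          |             T              |      T      |          T          |              T               | T
Every row is T, so the formula is a tautology.

tautology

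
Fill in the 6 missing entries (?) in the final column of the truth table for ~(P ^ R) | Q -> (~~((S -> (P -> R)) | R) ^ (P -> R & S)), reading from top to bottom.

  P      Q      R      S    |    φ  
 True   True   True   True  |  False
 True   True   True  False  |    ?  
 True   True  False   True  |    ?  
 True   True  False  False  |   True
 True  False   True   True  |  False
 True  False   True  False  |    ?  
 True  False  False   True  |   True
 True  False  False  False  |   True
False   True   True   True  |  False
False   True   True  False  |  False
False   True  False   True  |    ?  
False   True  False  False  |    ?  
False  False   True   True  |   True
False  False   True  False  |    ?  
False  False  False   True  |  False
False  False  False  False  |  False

Row P=True, Q=True, R=True, S=False: (~(P ^ R) | Q) = True, (~~((S -> (P -> R)) | R) ^ (P -> R & S)) = True, so the formula = True.
Row P=True, Q=True, R=False, S=True: (~(P ^ R) | Q) = True, (~~((S -> (P -> R)) | R) ^ (P -> R & S)) = False, so the formula = False.
Row P=True, Q=False, R=True, S=False: (~(P ^ R) | Q) = True, (~~((S -> (P -> R)) | R) ^ (P -> R & S)) = True, so the formula = True.
Row P=False, Q=True, R=False, S=True: (~(P ^ R) | Q) = True, (~~((S -> (P -> R)) | R) ^ (P -> R & S)) = False, so the formula = False.
Row P=False, Q=True, R=False, S=False: (~(P ^ R) | Q) = True, (~~((S -> (P -> R)) | R) ^ (P -> R & S)) = False, so the formula = False.
Row P=False, Q=False, R=True, S=False: (~(P ^ R) | Q) = False, (~~((S -> (P -> R)) | R) ^ (P -> R & S)) = False, so the formula = True.

True, False, True, False, False, True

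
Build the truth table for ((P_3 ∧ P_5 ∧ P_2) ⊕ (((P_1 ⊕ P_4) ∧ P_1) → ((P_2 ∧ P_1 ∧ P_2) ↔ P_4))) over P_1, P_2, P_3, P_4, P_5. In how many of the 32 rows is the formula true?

26

 P_1  |  P_2  |  P_3  |  P_4  |  P_5  |   φ  
----- | ----- | ----- | ----- | ----- | -----
 True |  True |  True |  True |  True | False
 True |  True |  True |  True | False |  True
 True |  True |  True | False |  True |  True
 True |  True |  True | False | False | False
 True |  True | False |  True |  True |  True
 True |  True | False |  True | False |  True
 True |  True | False | False |  True | False
 True |  True | False | False | False | False
 True | False |  True |  True |  True |  True
 True | False |  True |  True | False |  True
 True | False |  True | False |  True |  True
 True | False |  True | False | False |  True
 True | False | False |  True |  True |  True
 True | False | False |  True | False |  True
 True | False | False | False |  True |  True
 True | False | False | False | False |  True
False |  True |  True |  True |  True | False
False |  True |  True |  True | False |  True
False |  True |  True | False |  True | False
False |  True |  True | False | False |  True
False |  True | False |  True |  True |  True
False |  True | False |  True | False |  True
False |  True | False | False |  True |  True
False |  True | False | False | False |  True
False | False |  True |  True |  True |  True
False | False |  True |  True | False |  True
False | False |  True | False |  True |  True
False | False |  True | False | False |  True
False | False | False |  True |  True |  True
False | False | False |  True | False |  True
False | False | False | False |  True |  True
False | False | False | False | False |  True
The formula is true on 26 of the 32 rows.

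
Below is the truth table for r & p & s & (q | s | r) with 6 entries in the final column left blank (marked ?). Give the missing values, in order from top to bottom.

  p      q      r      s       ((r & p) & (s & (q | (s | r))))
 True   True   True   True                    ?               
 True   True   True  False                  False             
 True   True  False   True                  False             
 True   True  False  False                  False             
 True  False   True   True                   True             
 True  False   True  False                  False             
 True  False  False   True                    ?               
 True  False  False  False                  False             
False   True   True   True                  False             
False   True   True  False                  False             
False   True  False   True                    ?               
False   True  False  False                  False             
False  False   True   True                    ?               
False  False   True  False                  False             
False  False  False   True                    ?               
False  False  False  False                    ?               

True, False, False, False, False, False

Row p=True, q=True, r=True, s=True: (r & p) = True, (s & (q | s | r)) = True, so ((r & p) & (s & (q | (s | r)))) = True.
Row p=True, q=False, r=False, s=True: (r & p) = False, (s & (q | s | r)) = True, so ((r & p) & (s & (q | (s | r)))) = False.
Row p=False, q=True, r=False, s=True: (r & p) = False, (s & (q | s | r)) = True, so ((r & p) & (s & (q | (s | r)))) = False.
Row p=False, q=False, r=True, s=True: (r & p) = False, (s & (q | s | r)) = True, so ((r & p) & (s & (q | (s | r)))) = False.
Row p=False, q=False, r=False, s=True: (r & p) = False, (s & (q | s | r)) = True, so ((r & p) & (s & (q | (s | r)))) = False.
Row p=False, q=False, r=False, s=False: (r & p) = False, (s & (q | s | r)) = False, so ((r & p) & (s & (q | (s | r)))) = False.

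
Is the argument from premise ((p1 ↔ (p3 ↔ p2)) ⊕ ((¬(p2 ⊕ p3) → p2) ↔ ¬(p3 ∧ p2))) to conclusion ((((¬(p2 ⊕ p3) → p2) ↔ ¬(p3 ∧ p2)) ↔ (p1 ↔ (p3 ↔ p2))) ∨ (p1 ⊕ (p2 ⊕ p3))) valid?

p1  p2  p3  |  φ  ψ
T   T   T   |  T  T
T   T   F   |  T  F
T   F   T   |  T  F
T   F   F   |  T  T
F   T   T   |  F  T
F   T   F   |  F  T
F   F   T   |  F  T
F   F   F   |  F  T
At p1=T, p2=T, p3=F we have φ true but ψ false, so φ does not entail ψ.

no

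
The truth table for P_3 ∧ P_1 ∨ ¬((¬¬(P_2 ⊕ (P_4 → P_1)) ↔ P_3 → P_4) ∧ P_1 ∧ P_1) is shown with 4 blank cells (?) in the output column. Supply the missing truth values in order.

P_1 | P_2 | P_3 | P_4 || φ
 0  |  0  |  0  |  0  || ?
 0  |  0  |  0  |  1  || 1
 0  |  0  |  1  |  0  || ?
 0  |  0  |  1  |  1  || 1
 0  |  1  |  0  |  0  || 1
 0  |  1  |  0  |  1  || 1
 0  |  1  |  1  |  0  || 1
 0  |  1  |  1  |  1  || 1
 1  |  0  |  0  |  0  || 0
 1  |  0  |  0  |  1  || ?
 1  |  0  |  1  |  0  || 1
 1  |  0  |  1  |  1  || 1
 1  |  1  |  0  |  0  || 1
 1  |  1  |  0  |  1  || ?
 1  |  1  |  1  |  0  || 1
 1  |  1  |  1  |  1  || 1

Row P_1=0, P_2=0, P_3=0, P_4=0: (P_3 ∧ P_1) = 0, ¬((¬¬(P_2 ⊕ (P_4 → P_1)) ↔ P_3 → P_4) ∧ P_1 ∧ P_1) = 1, so the formula = 1.
Row P_1=0, P_2=0, P_3=1, P_4=0: (P_3 ∧ P_1) = 0, ¬((¬¬(P_2 ⊕ (P_4 → P_1)) ↔ P_3 → P_4) ∧ P_1 ∧ P_1) = 1, so the formula = 1.
Row P_1=1, P_2=0, P_3=0, P_4=1: (P_3 ∧ P_1) = 0, ¬((¬¬(P_2 ⊕ (P_4 → P_1)) ↔ P_3 → P_4) ∧ P_1 ∧ P_1) = 0, so the formula = 0.
Row P_1=1, P_2=1, P_3=0, P_4=1: (P_3 ∧ P_1) = 0, ¬((¬¬(P_2 ⊕ (P_4 → P_1)) ↔ P_3 → P_4) ∧ P_1 ∧ P_1) = 1, so the formula = 1.

1, 1, 0, 1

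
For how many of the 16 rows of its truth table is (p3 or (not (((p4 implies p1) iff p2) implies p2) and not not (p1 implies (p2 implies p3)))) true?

9

p1 | p2 | p3 | p4 || (p4 implies p1) | ((p4 implies p1) iff p2) | (p2 implies p3) | (p1 implies (p2 implies p3)) | φ
T  | T  | T  | T  ||        T        |            T             |        T        |              T               | T
T  | T  | T  | F  ||        T        |            T             |        T        |              T               | T
T  | T  | F  | T  ||        T        |            T             |        F        |              F               | F
T  | T  | F  | F  ||        T        |            T             |        F        |              F               | F
T  | F  | T  | T  ||        T        |            F             |        T        |              T               | T
T  | F  | T  | F  ||        T        |            F             |        T        |              T               | T
T  | F  | F  | T  ||        T        |            F             |        T        |              T               | F
T  | F  | F  | F  ||        T        |            F             |        T        |              T               | F
F  | T  | T  | T  ||        F        |            F             |        T        |              T               | T
F  | T  | T  | F  ||        T        |            T             |        T        |              T               | T
F  | T  | F  | T  ||        F        |            F             |        F        |              T               | F
F  | T  | F  | F  ||        T        |            T             |        F        |              T               | F
F  | F  | T  | T  ||        F        |            T             |        T        |              T               | T
F  | F  | T  | F  ||        T        |            F             |        T        |              T               | T
F  | F  | F  | T  ||        F        |            T             |        T        |              T               | T
F  | F  | F  | F  ||        T        |            F             |        T        |              T               | F
The formula is true on 9 of the 16 rows.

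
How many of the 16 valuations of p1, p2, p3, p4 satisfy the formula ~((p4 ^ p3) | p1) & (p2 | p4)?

3

p1  p2  p3  p4     (~((p4 ^ p3) | p1) & (p2 | p4))
1   1   1   1                     0               
1   1   1   0                     0               
1   1   0   1                     0               
1   1   0   0                     0               
1   0   1   1                     0               
1   0   1   0                     0               
1   0   0   1                     0               
1   0   0   0                     0               
0   1   1   1                     1               
0   1   1   0                     0               
0   1   0   1                     0               
0   1   0   0                     1               
0   0   1   1                     1               
0   0   1   0                     0               
0   0   0   1                     0               
0   0   0   0                     0               
The formula is true on 3 of the 16 rows.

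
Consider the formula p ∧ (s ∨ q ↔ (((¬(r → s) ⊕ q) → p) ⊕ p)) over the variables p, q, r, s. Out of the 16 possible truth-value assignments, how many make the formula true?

p | q | r | s | (s ∨ q) | (r → s) | ¬(r → s) | (¬(r → s) ⊕ q) | ((¬(r → s) ⊕ q) → p) | (((¬(r → s) ⊕ q) → p) ⊕ p) | φ
- | - | - | - | ------- | ------- | -------- | -------------- | -------------------- | -------------------------- | -
T | T | T | T |    T    |    T    |    F     |       T        |          T           |             F              | F
T | T | T | F |    T    |    F    |    T     |       F        |          T           |             F              | F
T | T | F | T |    T    |    T    |    F     |       T        |          T           |             F              | F
T | T | F | F |    T    |    T    |    F     |       T        |          T           |             F              | F
T | F | T | T |    T    |    T    |    F     |       F        |          T           |             F              | F
T | F | T | F |    F    |    F    |    T     |       T        |          T           |             F              | T
T | F | F | T |    T    |    T    |    F     |       F        |          T           |             F              | F
T | F | F | F |    F    |    T    |    F     |       F        |          T           |             F              | T
F | T | T | T |    T    |    T    |    F     |       T        |          F           |             F              | F
F | T | T | F |    T    |    F    |    T     |       F        |          T           |             T              | F
F | T | F | T |    T    |    T    |    F     |       T        |          F           |             F              | F
F | T | F | F |    T    |    T    |    F     |       T        |          F           |             F              | F
F | F | T | T |    T    |    T    |    F     |       F        |          T           |             T              | F
F | F | T | F |    F    |    F    |    T     |       T        |          F           |             F              | F
F | F | F | T |    T    |    T    |    F     |       F        |          T           |             T              | F
F | F | F | F |    F    |    T    |    F     |       F        |          T           |             T              | F
The formula is true on 2 of the 16 rows.

2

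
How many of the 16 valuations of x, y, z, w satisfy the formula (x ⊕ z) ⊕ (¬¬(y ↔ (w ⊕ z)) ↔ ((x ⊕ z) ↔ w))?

x | y | z | w || (x ⊕ z) | (w ⊕ z) | (y ↔ (w ⊕ z)) | ¬(y ↔ (w ⊕ z)) | ¬¬(y ↔ (w ⊕ z)) | ((x ⊕ z) ↔ w) | φ
T | T | T | T ||    F    |    F    |       F       |       T        |        F        |       F       | T
T | T | T | F ||    F    |    T    |       T       |       F        |        T        |       T       | T
T | T | F | T ||    T    |    T    |       T       |       F        |        T        |       T       | F
T | T | F | F ||    T    |    F    |       F       |       T        |        F        |       F       | F
T | F | T | T ||    F    |    F    |       T       |       F        |        T        |       F       | F
T | F | T | F ||    F    |    T    |       F       |       T        |        F        |       T       | F
T | F | F | T ||    T    |    T    |       F       |       T        |        F        |       T       | T
T | F | F | F ||    T    |    F    |       T       |       F        |        T        |       F       | T
F | T | T | T ||    T    |    F    |       F       |       T        |        F        |       T       | T
F | T | T | F ||    T    |    T    |       T       |       F        |        T        |       F       | T
F | T | F | T ||    F    |    T    |       T       |       F        |        T        |       F       | F
F | T | F | F ||    F    |    F    |       F       |       T        |        F        |       T       | F
F | F | T | T ||    T    |    F    |       T       |       F        |        T        |       T       | F
F | F | T | F ||    T    |    T    |       F       |       T        |        F        |       F       | F
F | F | F | T ||    F    |    T    |       F       |       T        |        F        |       F       | T
F | F | F | F ||    F    |    F    |       T       |       F        |        T        |       T       | T
The formula is true on 8 of the 16 rows.

8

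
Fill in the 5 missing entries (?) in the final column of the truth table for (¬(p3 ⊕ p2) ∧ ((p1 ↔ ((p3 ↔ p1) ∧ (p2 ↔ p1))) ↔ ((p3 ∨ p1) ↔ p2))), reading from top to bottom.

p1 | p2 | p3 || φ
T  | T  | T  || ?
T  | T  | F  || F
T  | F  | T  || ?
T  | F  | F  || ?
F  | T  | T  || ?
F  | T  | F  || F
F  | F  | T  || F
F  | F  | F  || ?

Row p1=T, p2=T, p3=T: ¬(p3 ⊕ p2) = T, ((p1 ↔ ((p3 ↔ p1) ∧ (p2 ↔ p1))) ↔ ((p3 ∨ p1) ↔ p2)) = T, so the formula = T.
Row p1=T, p2=F, p3=T: ¬(p3 ⊕ p2) = F, ((p1 ↔ ((p3 ↔ p1) ∧ (p2 ↔ p1))) ↔ ((p3 ∨ p1) ↔ p2)) = T, so the formula = F.
Row p1=T, p2=F, p3=F: ¬(p3 ⊕ p2) = T, ((p1 ↔ ((p3 ↔ p1) ∧ (p2 ↔ p1))) ↔ ((p3 ∨ p1) ↔ p2)) = T, so the formula = T.
Row p1=F, p2=T, p3=T: ¬(p3 ⊕ p2) = T, ((p1 ↔ ((p3 ↔ p1) ∧ (p2 ↔ p1))) ↔ ((p3 ∨ p1) ↔ p2)) = T, so the formula = T.
Row p1=F, p2=F, p3=F: ¬(p3 ⊕ p2) = T, ((p1 ↔ ((p3 ↔ p1) ∧ (p2 ↔ p1))) ↔ ((p3 ∨ p1) ↔ p2)) = F, so the formula = F.

T, F, T, T, F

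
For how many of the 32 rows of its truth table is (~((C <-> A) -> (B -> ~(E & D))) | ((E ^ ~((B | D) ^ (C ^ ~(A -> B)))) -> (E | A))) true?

28

A | B | C | D | E || φ
T | T | T | T | T || T
T | T | T | T | F || T
T | T | T | F | T || T
T | T | T | F | F || T
T | T | F | T | T || T
T | T | F | T | F || T
T | T | F | F | T || T
T | T | F | F | F || T
T | F | T | T | T || T
T | F | T | T | F || T
T | F | T | F | T || T
T | F | T | F | F || T
T | F | F | T | T || T
T | F | F | T | F || T
T | F | F | F | T || T
T | F | F | F | F || T
F | T | T | T | T || T
F | T | T | T | F || F
F | T | T | F | T || T
F | T | T | F | F || F
F | T | F | T | T || T
F | T | F | T | F || T
F | T | F | F | T || T
F | T | F | F | F || T
F | F | T | T | T || T
F | F | T | T | F || F
F | F | T | F | T || T
F | F | T | F | F || T
F | F | F | T | T || T
F | F | F | T | F || T
F | F | F | F | T || T
F | F | F | F | F || F
The formula is true on 28 of the 32 rows.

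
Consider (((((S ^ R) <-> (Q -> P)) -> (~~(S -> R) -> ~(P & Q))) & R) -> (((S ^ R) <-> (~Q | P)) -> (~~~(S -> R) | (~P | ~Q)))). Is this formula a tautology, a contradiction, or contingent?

tautology

P | Q | R | S | φ
- | - | - | - | -
T | T | T | T | T
T | T | T | F | T
T | T | F | T | T
T | T | F | F | T
T | F | T | T | T
T | F | T | F | T
T | F | F | T | T
T | F | F | F | T
F | T | T | T | T
F | T | T | F | T
F | T | F | T | T
F | T | F | F | T
F | F | T | T | T
F | F | T | F | T
F | F | F | T | T
F | F | F | F | T
Every row is T, so the formula is a tautology.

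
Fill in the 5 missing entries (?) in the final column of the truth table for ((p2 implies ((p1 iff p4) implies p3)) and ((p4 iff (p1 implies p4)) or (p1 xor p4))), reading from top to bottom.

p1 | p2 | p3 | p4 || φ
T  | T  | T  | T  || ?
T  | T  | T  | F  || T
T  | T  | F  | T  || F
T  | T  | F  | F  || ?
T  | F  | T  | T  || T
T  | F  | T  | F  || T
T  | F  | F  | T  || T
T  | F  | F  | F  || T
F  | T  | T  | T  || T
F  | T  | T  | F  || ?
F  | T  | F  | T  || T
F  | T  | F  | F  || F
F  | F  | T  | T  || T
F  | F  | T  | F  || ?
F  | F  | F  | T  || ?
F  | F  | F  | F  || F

T, T, F, F, T

Row p1=T, p2=T, p3=T, p4=T: (p2 implies ((p1 iff p4) implies p3)) = T, ((p4 iff (p1 implies p4)) or (p1 xor p4)) = T, so the formula = T.
Row p1=T, p2=T, p3=F, p4=F: (p2 implies ((p1 iff p4) implies p3)) = T, ((p4 iff (p1 implies p4)) or (p1 xor p4)) = T, so the formula = T.
Row p1=F, p2=T, p3=T, p4=F: (p2 implies ((p1 iff p4) implies p3)) = T, ((p4 iff (p1 implies p4)) or (p1 xor p4)) = F, so the formula = F.
Row p1=F, p2=F, p3=T, p4=F: (p2 implies ((p1 iff p4) implies p3)) = T, ((p4 iff (p1 implies p4)) or (p1 xor p4)) = F, so the formula = F.
Row p1=F, p2=F, p3=F, p4=T: (p2 implies ((p1 iff p4) implies p3)) = T, ((p4 iff (p1 implies p4)) or (p1 xor p4)) = T, so the formula = T.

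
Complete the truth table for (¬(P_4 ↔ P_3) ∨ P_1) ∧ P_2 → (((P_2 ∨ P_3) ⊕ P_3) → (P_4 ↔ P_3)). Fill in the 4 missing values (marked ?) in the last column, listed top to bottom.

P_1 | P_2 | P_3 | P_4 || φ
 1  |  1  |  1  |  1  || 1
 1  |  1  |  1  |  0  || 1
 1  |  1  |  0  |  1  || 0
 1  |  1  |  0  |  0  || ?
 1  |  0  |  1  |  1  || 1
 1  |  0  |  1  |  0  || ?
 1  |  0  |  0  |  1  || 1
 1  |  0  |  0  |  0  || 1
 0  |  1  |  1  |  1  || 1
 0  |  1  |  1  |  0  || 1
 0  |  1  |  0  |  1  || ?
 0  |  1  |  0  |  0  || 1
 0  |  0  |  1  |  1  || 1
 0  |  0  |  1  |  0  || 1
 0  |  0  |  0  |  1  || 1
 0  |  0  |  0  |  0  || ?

Row P_1=1, P_2=1, P_3=0, P_4=0: ((¬(P_4 ↔ P_3) ∨ P_1) ∧ P_2) = 1, (((P_2 ∨ P_3) ⊕ P_3) → (P_4 ↔ P_3)) = 1, so the formula = 1.
Row P_1=1, P_2=0, P_3=1, P_4=0: ((¬(P_4 ↔ P_3) ∨ P_1) ∧ P_2) = 0, (((P_2 ∨ P_3) ⊕ P_3) → (P_4 ↔ P_3)) = 1, so the formula = 1.
Row P_1=0, P_2=1, P_3=0, P_4=1: ((¬(P_4 ↔ P_3) ∨ P_1) ∧ P_2) = 1, (((P_2 ∨ P_3) ⊕ P_3) → (P_4 ↔ P_3)) = 0, so the formula = 0.
Row P_1=0, P_2=0, P_3=0, P_4=0: ((¬(P_4 ↔ P_3) ∨ P_1) ∧ P_2) = 0, (((P_2 ∨ P_3) ⊕ P_3) → (P_4 ↔ P_3)) = 1, so the formula = 1.

1, 1, 0, 1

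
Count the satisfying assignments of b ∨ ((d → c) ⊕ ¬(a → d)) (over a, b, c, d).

12

  a   |   b   |   c   |   d   || (b ∨ ((d → c) ⊕ ¬(a → d)))
False | False | False | False ||            True           
False | False | False |  True ||           False           
False | False |  True | False ||            True           
False | False |  True |  True ||            True           
False |  True | False | False ||            True           
False |  True | False |  True ||            True           
False |  True |  True | False ||            True           
False |  True |  True |  True ||            True           
 True | False | False | False ||           False           
 True | False | False |  True ||           False           
 True | False |  True | False ||           False           
 True | False |  True |  True ||            True           
 True |  True | False | False ||            True           
 True |  True | False |  True ||            True           
 True |  True |  True | False ||            True           
 True |  True |  True |  True ||            True           
The formula is true on 12 of the 16 rows.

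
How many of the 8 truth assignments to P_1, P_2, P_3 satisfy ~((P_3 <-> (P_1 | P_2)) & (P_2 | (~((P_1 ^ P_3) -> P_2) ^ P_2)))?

 P_1  |  P_2  |  P_3  |   φ  
----- | ----- | ----- | -----
False | False | False |  True
False | False |  True |  True
False |  True | False |  True
False |  True |  True | False
 True | False | False |  True
 True | False |  True |  True
 True |  True | False |  True
 True |  True |  True | False
The formula is true on 6 of the 8 rows.

6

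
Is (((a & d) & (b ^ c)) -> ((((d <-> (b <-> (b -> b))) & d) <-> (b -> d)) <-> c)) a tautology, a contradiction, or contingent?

contingent

a | b | c | d || (a & d) | (b ^ c) | ((a & d) & (b ^ c)) | (b -> b) | (b <-> (b -> b)) | (d <-> (b <-> (b -> b))) | (b -> d) | φ
T | T | T | T ||    T    |    F    |          F          |    T     |        T         |            T             |    T     | T
T | T | T | F ||    F    |    F    |          F          |    T     |        T         |            F             |    F     | T
T | T | F | T ||    T    |    T    |          T          |    T     |        T         |            T             |    T     | F
T | T | F | F ||    F    |    T    |          F          |    T     |        T         |            F             |    F     | T
T | F | T | T ||    T    |    T    |          T          |    T     |        F         |            F             |    T     | F
T | F | T | F ||    F    |    T    |          F          |    T     |        F         |            T             |    T     | T
T | F | F | T ||    T    |    F    |          F          |    T     |        F         |            F             |    T     | T
T | F | F | F ||    F    |    F    |          F          |    T     |        F         |            T             |    T     | T
F | T | T | T ||    F    |    F    |          F          |    T     |        T         |            T             |    T     | T
F | T | T | F ||    F    |    F    |          F          |    T     |        T         |            F             |    F     | T
F | T | F | T ||    F    |    T    |          F          |    T     |        T         |            T             |    T     | T
F | T | F | F ||    F    |    T    |          F          |    T     |        T         |            F             |    F     | T
F | F | T | T ||    F    |    T    |          F          |    T     |        F         |            F             |    T     | T
F | F | T | F ||    F    |    T    |          F          |    T     |        F         |            T             |    T     | T
F | F | F | T ||    F    |    F    |          F          |    T     |        F         |            F             |    T     | T
F | F | F | F ||    F    |    F    |          F          |    T     |        F         |            T             |    T     | T
14 of 16 rows are T, so the formula is contingent.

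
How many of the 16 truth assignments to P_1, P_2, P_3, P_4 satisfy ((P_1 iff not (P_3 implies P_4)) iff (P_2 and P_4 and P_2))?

8

P_1 | P_2 | P_3 | P_4 | (P_3 implies P_4) | not (P_3 implies P_4) | (P_2 and P_4 and P_2) | φ
--- | --- | --- | --- | ----------------- | --------------------- | --------------------- | -
 T  |  T  |  T  |  T  |         T         |           F           |           T           | F
 T  |  T  |  T  |  F  |         F         |           T           |           F           | F
 T  |  T  |  F  |  T  |         T         |           F           |           T           | F
 T  |  T  |  F  |  F  |         T         |           F           |           F           | T
 T  |  F  |  T  |  T  |         T         |           F           |           F           | T
 T  |  F  |  T  |  F  |         F         |           T           |           F           | F
 T  |  F  |  F  |  T  |         T         |           F           |           F           | T
 T  |  F  |  F  |  F  |         T         |           F           |           F           | T
 F  |  T  |  T  |  T  |         T         |           F           |           T           | T
 F  |  T  |  T  |  F  |         F         |           T           |           F           | T
 F  |  T  |  F  |  T  |         T         |           F           |           T           | T
 F  |  T  |  F  |  F  |         T         |           F           |           F           | F
 F  |  F  |  T  |  T  |         T         |           F           |           F           | F
 F  |  F  |  T  |  F  |         F         |           T           |           F           | T
 F  |  F  |  F  |  T  |         T         |           F           |           F           | F
 F  |  F  |  F  |  F  |         T         |           F           |           F           | F
The formula is true on 8 of the 16 rows.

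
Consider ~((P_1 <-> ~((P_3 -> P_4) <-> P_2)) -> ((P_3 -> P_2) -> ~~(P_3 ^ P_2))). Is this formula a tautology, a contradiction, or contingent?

P_1 | P_2 | P_3 | P_4 | φ
--- | --- | --- | --- | -
 0  |  0  |  0  |  0  | 0
 0  |  0  |  0  |  1  | 0
 0  |  0  |  1  |  0  | 0
 0  |  0  |  1  |  1  | 0
 0  |  1  |  0  |  0  | 0
 0  |  1  |  0  |  1  | 0
 0  |  1  |  1  |  0  | 0
 0  |  1  |  1  |  1  | 1
 1  |  0  |  0  |  0  | 1
 1  |  0  |  0  |  1  | 1
 1  |  0  |  1  |  0  | 0
 1  |  0  |  1  |  1  | 0
 1  |  1  |  0  |  0  | 0
 1  |  1  |  0  |  1  | 0
 1  |  1  |  1  |  0  | 1
 1  |  1  |  1  |  1  | 0
4 of 16 rows are 1, so the formula is contingent.

contingent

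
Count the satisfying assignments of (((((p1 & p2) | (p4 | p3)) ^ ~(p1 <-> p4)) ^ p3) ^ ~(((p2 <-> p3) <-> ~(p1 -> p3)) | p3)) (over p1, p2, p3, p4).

9

p1 | p2 | p3 | p4 | φ
-- | -- | -- | -- | -
F  | F  | F  | F  | T
F  | F  | F  | T  | T
F  | F  | T  | F  | F
F  | F  | T  | T  | T
F  | T  | F  | F  | F
F  | T  | F  | T  | F
F  | T  | T  | F  | F
F  | T  | T  | T  | T
T  | F  | F  | F  | T
T  | F  | F  | T  | T
T  | F  | T  | F  | T
T  | F  | T  | T  | F
T  | T  | F  | F  | T
T  | T  | F  | T  | F
T  | T  | T  | F  | T
T  | T  | T  | T  | F
The formula is true on 9 of the 16 rows.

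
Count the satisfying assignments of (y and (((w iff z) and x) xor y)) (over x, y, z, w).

x | y | z | w | φ
- | - | - | - | -
1 | 1 | 1 | 1 | 0
1 | 1 | 1 | 0 | 1
1 | 1 | 0 | 1 | 1
1 | 1 | 0 | 0 | 0
1 | 0 | 1 | 1 | 0
1 | 0 | 1 | 0 | 0
1 | 0 | 0 | 1 | 0
1 | 0 | 0 | 0 | 0
0 | 1 | 1 | 1 | 1
0 | 1 | 1 | 0 | 1
0 | 1 | 0 | 1 | 1
0 | 1 | 0 | 0 | 1
0 | 0 | 1 | 1 | 0
0 | 0 | 1 | 0 | 0
0 | 0 | 0 | 1 | 0
0 | 0 | 0 | 0 | 0
The formula is true on 6 of the 16 rows.

6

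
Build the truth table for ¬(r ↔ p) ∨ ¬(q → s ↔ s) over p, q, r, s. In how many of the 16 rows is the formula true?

10

p | q | r | s || (¬(r ↔ p) ∨ ¬((q → s) ↔ s))
F | F | F | F ||              T             
F | F | F | T ||              F             
F | F | T | F ||              T             
F | F | T | T ||              T             
F | T | F | F ||              F             
F | T | F | T ||              F             
F | T | T | F ||              T             
F | T | T | T ||              T             
T | F | F | F ||              T             
T | F | F | T ||              T             
T | F | T | F ||              T             
T | F | T | T ||              F             
T | T | F | F ||              T             
T | T | F | T ||              T             
T | T | T | F ||              F             
T | T | T | T ||              F             
The formula is true on 10 of the 16 rows.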